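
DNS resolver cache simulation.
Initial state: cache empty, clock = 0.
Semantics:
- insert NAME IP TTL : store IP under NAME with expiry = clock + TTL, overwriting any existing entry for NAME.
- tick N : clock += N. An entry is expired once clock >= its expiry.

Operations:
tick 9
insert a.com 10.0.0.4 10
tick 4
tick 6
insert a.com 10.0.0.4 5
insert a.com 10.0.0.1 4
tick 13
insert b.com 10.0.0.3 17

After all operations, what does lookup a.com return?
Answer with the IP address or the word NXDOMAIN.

Op 1: tick 9 -> clock=9.
Op 2: insert a.com -> 10.0.0.4 (expiry=9+10=19). clock=9
Op 3: tick 4 -> clock=13.
Op 4: tick 6 -> clock=19. purged={a.com}
Op 5: insert a.com -> 10.0.0.4 (expiry=19+5=24). clock=19
Op 6: insert a.com -> 10.0.0.1 (expiry=19+4=23). clock=19
Op 7: tick 13 -> clock=32. purged={a.com}
Op 8: insert b.com -> 10.0.0.3 (expiry=32+17=49). clock=32
lookup a.com: not in cache (expired or never inserted)

Answer: NXDOMAIN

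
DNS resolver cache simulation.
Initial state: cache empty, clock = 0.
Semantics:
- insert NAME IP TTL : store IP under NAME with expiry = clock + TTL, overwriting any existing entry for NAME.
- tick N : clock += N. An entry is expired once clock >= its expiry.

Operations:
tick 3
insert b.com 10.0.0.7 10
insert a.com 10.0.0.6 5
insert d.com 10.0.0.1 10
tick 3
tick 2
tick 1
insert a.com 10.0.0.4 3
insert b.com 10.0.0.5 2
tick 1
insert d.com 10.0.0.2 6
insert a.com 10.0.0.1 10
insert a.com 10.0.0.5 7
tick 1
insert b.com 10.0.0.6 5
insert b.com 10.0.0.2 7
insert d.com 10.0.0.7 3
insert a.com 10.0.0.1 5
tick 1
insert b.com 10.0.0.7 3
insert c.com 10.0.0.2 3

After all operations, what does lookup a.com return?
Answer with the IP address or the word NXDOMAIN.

Answer: 10.0.0.1

Derivation:
Op 1: tick 3 -> clock=3.
Op 2: insert b.com -> 10.0.0.7 (expiry=3+10=13). clock=3
Op 3: insert a.com -> 10.0.0.6 (expiry=3+5=8). clock=3
Op 4: insert d.com -> 10.0.0.1 (expiry=3+10=13). clock=3
Op 5: tick 3 -> clock=6.
Op 6: tick 2 -> clock=8. purged={a.com}
Op 7: tick 1 -> clock=9.
Op 8: insert a.com -> 10.0.0.4 (expiry=9+3=12). clock=9
Op 9: insert b.com -> 10.0.0.5 (expiry=9+2=11). clock=9
Op 10: tick 1 -> clock=10.
Op 11: insert d.com -> 10.0.0.2 (expiry=10+6=16). clock=10
Op 12: insert a.com -> 10.0.0.1 (expiry=10+10=20). clock=10
Op 13: insert a.com -> 10.0.0.5 (expiry=10+7=17). clock=10
Op 14: tick 1 -> clock=11. purged={b.com}
Op 15: insert b.com -> 10.0.0.6 (expiry=11+5=16). clock=11
Op 16: insert b.com -> 10.0.0.2 (expiry=11+7=18). clock=11
Op 17: insert d.com -> 10.0.0.7 (expiry=11+3=14). clock=11
Op 18: insert a.com -> 10.0.0.1 (expiry=11+5=16). clock=11
Op 19: tick 1 -> clock=12.
Op 20: insert b.com -> 10.0.0.7 (expiry=12+3=15). clock=12
Op 21: insert c.com -> 10.0.0.2 (expiry=12+3=15). clock=12
lookup a.com: present, ip=10.0.0.1 expiry=16 > clock=12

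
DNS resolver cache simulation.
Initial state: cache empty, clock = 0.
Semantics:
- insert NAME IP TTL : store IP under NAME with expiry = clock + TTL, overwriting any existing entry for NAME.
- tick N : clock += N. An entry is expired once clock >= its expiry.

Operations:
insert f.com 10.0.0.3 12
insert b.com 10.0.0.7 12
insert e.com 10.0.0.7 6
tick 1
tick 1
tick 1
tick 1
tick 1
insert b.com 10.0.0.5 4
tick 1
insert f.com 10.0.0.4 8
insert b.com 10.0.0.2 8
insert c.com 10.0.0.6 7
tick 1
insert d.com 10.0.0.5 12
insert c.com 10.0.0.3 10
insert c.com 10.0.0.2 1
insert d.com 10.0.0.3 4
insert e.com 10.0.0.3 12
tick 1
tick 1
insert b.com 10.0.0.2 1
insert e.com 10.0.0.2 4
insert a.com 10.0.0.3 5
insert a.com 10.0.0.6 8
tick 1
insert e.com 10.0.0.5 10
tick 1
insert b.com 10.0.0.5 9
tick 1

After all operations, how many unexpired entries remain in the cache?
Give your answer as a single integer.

Op 1: insert f.com -> 10.0.0.3 (expiry=0+12=12). clock=0
Op 2: insert b.com -> 10.0.0.7 (expiry=0+12=12). clock=0
Op 3: insert e.com -> 10.0.0.7 (expiry=0+6=6). clock=0
Op 4: tick 1 -> clock=1.
Op 5: tick 1 -> clock=2.
Op 6: tick 1 -> clock=3.
Op 7: tick 1 -> clock=4.
Op 8: tick 1 -> clock=5.
Op 9: insert b.com -> 10.0.0.5 (expiry=5+4=9). clock=5
Op 10: tick 1 -> clock=6. purged={e.com}
Op 11: insert f.com -> 10.0.0.4 (expiry=6+8=14). clock=6
Op 12: insert b.com -> 10.0.0.2 (expiry=6+8=14). clock=6
Op 13: insert c.com -> 10.0.0.6 (expiry=6+7=13). clock=6
Op 14: tick 1 -> clock=7.
Op 15: insert d.com -> 10.0.0.5 (expiry=7+12=19). clock=7
Op 16: insert c.com -> 10.0.0.3 (expiry=7+10=17). clock=7
Op 17: insert c.com -> 10.0.0.2 (expiry=7+1=8). clock=7
Op 18: insert d.com -> 10.0.0.3 (expiry=7+4=11). clock=7
Op 19: insert e.com -> 10.0.0.3 (expiry=7+12=19). clock=7
Op 20: tick 1 -> clock=8. purged={c.com}
Op 21: tick 1 -> clock=9.
Op 22: insert b.com -> 10.0.0.2 (expiry=9+1=10). clock=9
Op 23: insert e.com -> 10.0.0.2 (expiry=9+4=13). clock=9
Op 24: insert a.com -> 10.0.0.3 (expiry=9+5=14). clock=9
Op 25: insert a.com -> 10.0.0.6 (expiry=9+8=17). clock=9
Op 26: tick 1 -> clock=10. purged={b.com}
Op 27: insert e.com -> 10.0.0.5 (expiry=10+10=20). clock=10
Op 28: tick 1 -> clock=11. purged={d.com}
Op 29: insert b.com -> 10.0.0.5 (expiry=11+9=20). clock=11
Op 30: tick 1 -> clock=12.
Final cache (unexpired): {a.com,b.com,e.com,f.com} -> size=4

Answer: 4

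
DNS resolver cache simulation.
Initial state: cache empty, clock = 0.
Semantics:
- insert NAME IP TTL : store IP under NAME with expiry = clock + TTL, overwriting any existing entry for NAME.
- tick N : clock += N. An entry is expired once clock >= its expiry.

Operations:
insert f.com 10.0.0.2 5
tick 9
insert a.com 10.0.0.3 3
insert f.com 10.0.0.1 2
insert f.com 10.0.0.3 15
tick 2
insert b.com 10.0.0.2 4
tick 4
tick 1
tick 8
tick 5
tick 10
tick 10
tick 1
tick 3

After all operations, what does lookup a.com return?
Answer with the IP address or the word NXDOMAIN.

Answer: NXDOMAIN

Derivation:
Op 1: insert f.com -> 10.0.0.2 (expiry=0+5=5). clock=0
Op 2: tick 9 -> clock=9. purged={f.com}
Op 3: insert a.com -> 10.0.0.3 (expiry=9+3=12). clock=9
Op 4: insert f.com -> 10.0.0.1 (expiry=9+2=11). clock=9
Op 5: insert f.com -> 10.0.0.3 (expiry=9+15=24). clock=9
Op 6: tick 2 -> clock=11.
Op 7: insert b.com -> 10.0.0.2 (expiry=11+4=15). clock=11
Op 8: tick 4 -> clock=15. purged={a.com,b.com}
Op 9: tick 1 -> clock=16.
Op 10: tick 8 -> clock=24. purged={f.com}
Op 11: tick 5 -> clock=29.
Op 12: tick 10 -> clock=39.
Op 13: tick 10 -> clock=49.
Op 14: tick 1 -> clock=50.
Op 15: tick 3 -> clock=53.
lookup a.com: not in cache (expired or never inserted)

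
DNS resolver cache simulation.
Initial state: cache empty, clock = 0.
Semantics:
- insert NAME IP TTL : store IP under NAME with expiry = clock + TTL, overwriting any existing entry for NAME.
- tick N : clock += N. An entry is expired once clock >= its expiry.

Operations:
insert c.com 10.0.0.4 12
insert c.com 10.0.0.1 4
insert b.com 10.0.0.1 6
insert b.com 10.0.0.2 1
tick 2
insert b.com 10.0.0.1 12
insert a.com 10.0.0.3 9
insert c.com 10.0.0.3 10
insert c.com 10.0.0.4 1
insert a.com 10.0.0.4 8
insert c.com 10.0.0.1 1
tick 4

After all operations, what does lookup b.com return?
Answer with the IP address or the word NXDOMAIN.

Op 1: insert c.com -> 10.0.0.4 (expiry=0+12=12). clock=0
Op 2: insert c.com -> 10.0.0.1 (expiry=0+4=4). clock=0
Op 3: insert b.com -> 10.0.0.1 (expiry=0+6=6). clock=0
Op 4: insert b.com -> 10.0.0.2 (expiry=0+1=1). clock=0
Op 5: tick 2 -> clock=2. purged={b.com}
Op 6: insert b.com -> 10.0.0.1 (expiry=2+12=14). clock=2
Op 7: insert a.com -> 10.0.0.3 (expiry=2+9=11). clock=2
Op 8: insert c.com -> 10.0.0.3 (expiry=2+10=12). clock=2
Op 9: insert c.com -> 10.0.0.4 (expiry=2+1=3). clock=2
Op 10: insert a.com -> 10.0.0.4 (expiry=2+8=10). clock=2
Op 11: insert c.com -> 10.0.0.1 (expiry=2+1=3). clock=2
Op 12: tick 4 -> clock=6. purged={c.com}
lookup b.com: present, ip=10.0.0.1 expiry=14 > clock=6

Answer: 10.0.0.1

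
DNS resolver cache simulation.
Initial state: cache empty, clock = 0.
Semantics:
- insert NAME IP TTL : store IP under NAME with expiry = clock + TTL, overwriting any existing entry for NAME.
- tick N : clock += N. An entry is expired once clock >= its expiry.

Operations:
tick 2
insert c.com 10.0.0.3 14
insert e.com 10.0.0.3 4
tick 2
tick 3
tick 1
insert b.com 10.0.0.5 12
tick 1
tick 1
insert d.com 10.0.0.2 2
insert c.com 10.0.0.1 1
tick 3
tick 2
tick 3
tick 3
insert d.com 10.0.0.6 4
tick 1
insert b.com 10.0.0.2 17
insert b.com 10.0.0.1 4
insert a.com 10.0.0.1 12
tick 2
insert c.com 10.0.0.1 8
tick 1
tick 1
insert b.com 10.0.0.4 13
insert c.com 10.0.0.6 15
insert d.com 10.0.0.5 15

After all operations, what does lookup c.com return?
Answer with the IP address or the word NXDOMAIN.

Answer: 10.0.0.6

Derivation:
Op 1: tick 2 -> clock=2.
Op 2: insert c.com -> 10.0.0.3 (expiry=2+14=16). clock=2
Op 3: insert e.com -> 10.0.0.3 (expiry=2+4=6). clock=2
Op 4: tick 2 -> clock=4.
Op 5: tick 3 -> clock=7. purged={e.com}
Op 6: tick 1 -> clock=8.
Op 7: insert b.com -> 10.0.0.5 (expiry=8+12=20). clock=8
Op 8: tick 1 -> clock=9.
Op 9: tick 1 -> clock=10.
Op 10: insert d.com -> 10.0.0.2 (expiry=10+2=12). clock=10
Op 11: insert c.com -> 10.0.0.1 (expiry=10+1=11). clock=10
Op 12: tick 3 -> clock=13. purged={c.com,d.com}
Op 13: tick 2 -> clock=15.
Op 14: tick 3 -> clock=18.
Op 15: tick 3 -> clock=21. purged={b.com}
Op 16: insert d.com -> 10.0.0.6 (expiry=21+4=25). clock=21
Op 17: tick 1 -> clock=22.
Op 18: insert b.com -> 10.0.0.2 (expiry=22+17=39). clock=22
Op 19: insert b.com -> 10.0.0.1 (expiry=22+4=26). clock=22
Op 20: insert a.com -> 10.0.0.1 (expiry=22+12=34). clock=22
Op 21: tick 2 -> clock=24.
Op 22: insert c.com -> 10.0.0.1 (expiry=24+8=32). clock=24
Op 23: tick 1 -> clock=25. purged={d.com}
Op 24: tick 1 -> clock=26. purged={b.com}
Op 25: insert b.com -> 10.0.0.4 (expiry=26+13=39). clock=26
Op 26: insert c.com -> 10.0.0.6 (expiry=26+15=41). clock=26
Op 27: insert d.com -> 10.0.0.5 (expiry=26+15=41). clock=26
lookup c.com: present, ip=10.0.0.6 expiry=41 > clock=26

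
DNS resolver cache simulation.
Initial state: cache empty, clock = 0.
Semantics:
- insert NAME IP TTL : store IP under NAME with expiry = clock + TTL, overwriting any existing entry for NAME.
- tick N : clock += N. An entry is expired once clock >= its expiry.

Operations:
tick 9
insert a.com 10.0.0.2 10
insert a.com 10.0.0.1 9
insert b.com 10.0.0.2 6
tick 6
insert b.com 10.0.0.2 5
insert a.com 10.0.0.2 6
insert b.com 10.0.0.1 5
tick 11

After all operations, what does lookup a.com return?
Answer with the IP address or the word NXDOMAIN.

Op 1: tick 9 -> clock=9.
Op 2: insert a.com -> 10.0.0.2 (expiry=9+10=19). clock=9
Op 3: insert a.com -> 10.0.0.1 (expiry=9+9=18). clock=9
Op 4: insert b.com -> 10.0.0.2 (expiry=9+6=15). clock=9
Op 5: tick 6 -> clock=15. purged={b.com}
Op 6: insert b.com -> 10.0.0.2 (expiry=15+5=20). clock=15
Op 7: insert a.com -> 10.0.0.2 (expiry=15+6=21). clock=15
Op 8: insert b.com -> 10.0.0.1 (expiry=15+5=20). clock=15
Op 9: tick 11 -> clock=26. purged={a.com,b.com}
lookup a.com: not in cache (expired or never inserted)

Answer: NXDOMAIN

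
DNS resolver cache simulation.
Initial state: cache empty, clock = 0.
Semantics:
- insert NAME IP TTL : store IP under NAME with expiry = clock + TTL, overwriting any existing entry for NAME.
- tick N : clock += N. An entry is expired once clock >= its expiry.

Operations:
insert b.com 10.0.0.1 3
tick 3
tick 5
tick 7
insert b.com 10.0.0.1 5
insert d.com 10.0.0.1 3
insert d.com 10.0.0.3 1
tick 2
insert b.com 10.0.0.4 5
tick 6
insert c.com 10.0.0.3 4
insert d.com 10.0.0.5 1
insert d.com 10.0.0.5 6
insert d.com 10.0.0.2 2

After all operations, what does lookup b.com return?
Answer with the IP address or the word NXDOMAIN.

Answer: NXDOMAIN

Derivation:
Op 1: insert b.com -> 10.0.0.1 (expiry=0+3=3). clock=0
Op 2: tick 3 -> clock=3. purged={b.com}
Op 3: tick 5 -> clock=8.
Op 4: tick 7 -> clock=15.
Op 5: insert b.com -> 10.0.0.1 (expiry=15+5=20). clock=15
Op 6: insert d.com -> 10.0.0.1 (expiry=15+3=18). clock=15
Op 7: insert d.com -> 10.0.0.3 (expiry=15+1=16). clock=15
Op 8: tick 2 -> clock=17. purged={d.com}
Op 9: insert b.com -> 10.0.0.4 (expiry=17+5=22). clock=17
Op 10: tick 6 -> clock=23. purged={b.com}
Op 11: insert c.com -> 10.0.0.3 (expiry=23+4=27). clock=23
Op 12: insert d.com -> 10.0.0.5 (expiry=23+1=24). clock=23
Op 13: insert d.com -> 10.0.0.5 (expiry=23+6=29). clock=23
Op 14: insert d.com -> 10.0.0.2 (expiry=23+2=25). clock=23
lookup b.com: not in cache (expired or never inserted)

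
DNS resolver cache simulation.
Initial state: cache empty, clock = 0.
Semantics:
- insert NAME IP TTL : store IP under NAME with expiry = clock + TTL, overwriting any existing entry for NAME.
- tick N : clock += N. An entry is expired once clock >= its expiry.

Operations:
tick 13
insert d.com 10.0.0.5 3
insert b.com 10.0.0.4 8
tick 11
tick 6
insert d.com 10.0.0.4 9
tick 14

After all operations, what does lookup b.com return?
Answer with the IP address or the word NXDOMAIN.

Answer: NXDOMAIN

Derivation:
Op 1: tick 13 -> clock=13.
Op 2: insert d.com -> 10.0.0.5 (expiry=13+3=16). clock=13
Op 3: insert b.com -> 10.0.0.4 (expiry=13+8=21). clock=13
Op 4: tick 11 -> clock=24. purged={b.com,d.com}
Op 5: tick 6 -> clock=30.
Op 6: insert d.com -> 10.0.0.4 (expiry=30+9=39). clock=30
Op 7: tick 14 -> clock=44. purged={d.com}
lookup b.com: not in cache (expired or never inserted)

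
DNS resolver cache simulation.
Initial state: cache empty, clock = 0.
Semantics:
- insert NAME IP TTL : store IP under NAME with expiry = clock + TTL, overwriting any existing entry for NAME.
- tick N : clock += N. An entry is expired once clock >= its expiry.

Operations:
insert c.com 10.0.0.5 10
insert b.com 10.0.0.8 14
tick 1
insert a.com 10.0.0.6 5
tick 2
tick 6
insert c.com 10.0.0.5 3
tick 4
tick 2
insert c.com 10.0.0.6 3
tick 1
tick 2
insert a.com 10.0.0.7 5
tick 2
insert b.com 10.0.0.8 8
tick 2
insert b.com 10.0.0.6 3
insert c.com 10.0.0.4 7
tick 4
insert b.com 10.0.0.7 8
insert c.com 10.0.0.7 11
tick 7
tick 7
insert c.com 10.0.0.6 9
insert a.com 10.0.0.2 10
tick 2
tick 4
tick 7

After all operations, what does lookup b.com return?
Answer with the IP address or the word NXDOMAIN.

Op 1: insert c.com -> 10.0.0.5 (expiry=0+10=10). clock=0
Op 2: insert b.com -> 10.0.0.8 (expiry=0+14=14). clock=0
Op 3: tick 1 -> clock=1.
Op 4: insert a.com -> 10.0.0.6 (expiry=1+5=6). clock=1
Op 5: tick 2 -> clock=3.
Op 6: tick 6 -> clock=9. purged={a.com}
Op 7: insert c.com -> 10.0.0.5 (expiry=9+3=12). clock=9
Op 8: tick 4 -> clock=13. purged={c.com}
Op 9: tick 2 -> clock=15. purged={b.com}
Op 10: insert c.com -> 10.0.0.6 (expiry=15+3=18). clock=15
Op 11: tick 1 -> clock=16.
Op 12: tick 2 -> clock=18. purged={c.com}
Op 13: insert a.com -> 10.0.0.7 (expiry=18+5=23). clock=18
Op 14: tick 2 -> clock=20.
Op 15: insert b.com -> 10.0.0.8 (expiry=20+8=28). clock=20
Op 16: tick 2 -> clock=22.
Op 17: insert b.com -> 10.0.0.6 (expiry=22+3=25). clock=22
Op 18: insert c.com -> 10.0.0.4 (expiry=22+7=29). clock=22
Op 19: tick 4 -> clock=26. purged={a.com,b.com}
Op 20: insert b.com -> 10.0.0.7 (expiry=26+8=34). clock=26
Op 21: insert c.com -> 10.0.0.7 (expiry=26+11=37). clock=26
Op 22: tick 7 -> clock=33.
Op 23: tick 7 -> clock=40. purged={b.com,c.com}
Op 24: insert c.com -> 10.0.0.6 (expiry=40+9=49). clock=40
Op 25: insert a.com -> 10.0.0.2 (expiry=40+10=50). clock=40
Op 26: tick 2 -> clock=42.
Op 27: tick 4 -> clock=46.
Op 28: tick 7 -> clock=53. purged={a.com,c.com}
lookup b.com: not in cache (expired or never inserted)

Answer: NXDOMAIN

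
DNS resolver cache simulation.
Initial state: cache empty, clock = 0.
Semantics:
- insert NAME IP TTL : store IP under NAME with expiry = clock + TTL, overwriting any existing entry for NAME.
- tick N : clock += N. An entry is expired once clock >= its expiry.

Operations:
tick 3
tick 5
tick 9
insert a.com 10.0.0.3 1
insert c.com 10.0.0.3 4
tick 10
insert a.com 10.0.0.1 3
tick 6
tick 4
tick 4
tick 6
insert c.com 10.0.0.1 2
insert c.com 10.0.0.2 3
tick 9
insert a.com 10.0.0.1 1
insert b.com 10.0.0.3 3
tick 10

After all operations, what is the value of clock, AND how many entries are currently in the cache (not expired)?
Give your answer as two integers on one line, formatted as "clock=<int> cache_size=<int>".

Answer: clock=66 cache_size=0

Derivation:
Op 1: tick 3 -> clock=3.
Op 2: tick 5 -> clock=8.
Op 3: tick 9 -> clock=17.
Op 4: insert a.com -> 10.0.0.3 (expiry=17+1=18). clock=17
Op 5: insert c.com -> 10.0.0.3 (expiry=17+4=21). clock=17
Op 6: tick 10 -> clock=27. purged={a.com,c.com}
Op 7: insert a.com -> 10.0.0.1 (expiry=27+3=30). clock=27
Op 8: tick 6 -> clock=33. purged={a.com}
Op 9: tick 4 -> clock=37.
Op 10: tick 4 -> clock=41.
Op 11: tick 6 -> clock=47.
Op 12: insert c.com -> 10.0.0.1 (expiry=47+2=49). clock=47
Op 13: insert c.com -> 10.0.0.2 (expiry=47+3=50). clock=47
Op 14: tick 9 -> clock=56. purged={c.com}
Op 15: insert a.com -> 10.0.0.1 (expiry=56+1=57). clock=56
Op 16: insert b.com -> 10.0.0.3 (expiry=56+3=59). clock=56
Op 17: tick 10 -> clock=66. purged={a.com,b.com}
Final clock = 66
Final cache (unexpired): {} -> size=0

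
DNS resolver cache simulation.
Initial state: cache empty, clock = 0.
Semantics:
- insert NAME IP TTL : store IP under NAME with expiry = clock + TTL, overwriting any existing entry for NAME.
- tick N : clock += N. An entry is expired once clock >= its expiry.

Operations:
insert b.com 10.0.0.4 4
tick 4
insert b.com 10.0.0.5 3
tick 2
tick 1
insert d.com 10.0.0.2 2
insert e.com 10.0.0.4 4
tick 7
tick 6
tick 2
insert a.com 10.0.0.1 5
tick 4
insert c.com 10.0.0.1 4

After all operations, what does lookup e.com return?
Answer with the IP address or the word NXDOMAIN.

Answer: NXDOMAIN

Derivation:
Op 1: insert b.com -> 10.0.0.4 (expiry=0+4=4). clock=0
Op 2: tick 4 -> clock=4. purged={b.com}
Op 3: insert b.com -> 10.0.0.5 (expiry=4+3=7). clock=4
Op 4: tick 2 -> clock=6.
Op 5: tick 1 -> clock=7. purged={b.com}
Op 6: insert d.com -> 10.0.0.2 (expiry=7+2=9). clock=7
Op 7: insert e.com -> 10.0.0.4 (expiry=7+4=11). clock=7
Op 8: tick 7 -> clock=14. purged={d.com,e.com}
Op 9: tick 6 -> clock=20.
Op 10: tick 2 -> clock=22.
Op 11: insert a.com -> 10.0.0.1 (expiry=22+5=27). clock=22
Op 12: tick 4 -> clock=26.
Op 13: insert c.com -> 10.0.0.1 (expiry=26+4=30). clock=26
lookup e.com: not in cache (expired or never inserted)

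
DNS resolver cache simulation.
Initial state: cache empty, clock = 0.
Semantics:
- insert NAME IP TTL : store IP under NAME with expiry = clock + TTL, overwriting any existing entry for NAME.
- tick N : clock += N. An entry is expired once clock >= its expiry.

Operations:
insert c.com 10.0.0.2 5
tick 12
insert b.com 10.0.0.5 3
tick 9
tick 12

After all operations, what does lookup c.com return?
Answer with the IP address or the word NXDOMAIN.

Answer: NXDOMAIN

Derivation:
Op 1: insert c.com -> 10.0.0.2 (expiry=0+5=5). clock=0
Op 2: tick 12 -> clock=12. purged={c.com}
Op 3: insert b.com -> 10.0.0.5 (expiry=12+3=15). clock=12
Op 4: tick 9 -> clock=21. purged={b.com}
Op 5: tick 12 -> clock=33.
lookup c.com: not in cache (expired or never inserted)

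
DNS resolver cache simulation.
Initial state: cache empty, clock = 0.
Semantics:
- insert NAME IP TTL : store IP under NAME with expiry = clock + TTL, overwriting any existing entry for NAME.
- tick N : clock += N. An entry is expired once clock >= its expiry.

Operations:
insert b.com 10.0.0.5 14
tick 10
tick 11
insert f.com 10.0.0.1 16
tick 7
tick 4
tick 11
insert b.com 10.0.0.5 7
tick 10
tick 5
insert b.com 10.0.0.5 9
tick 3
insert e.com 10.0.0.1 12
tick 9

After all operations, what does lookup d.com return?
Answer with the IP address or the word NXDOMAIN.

Op 1: insert b.com -> 10.0.0.5 (expiry=0+14=14). clock=0
Op 2: tick 10 -> clock=10.
Op 3: tick 11 -> clock=21. purged={b.com}
Op 4: insert f.com -> 10.0.0.1 (expiry=21+16=37). clock=21
Op 5: tick 7 -> clock=28.
Op 6: tick 4 -> clock=32.
Op 7: tick 11 -> clock=43. purged={f.com}
Op 8: insert b.com -> 10.0.0.5 (expiry=43+7=50). clock=43
Op 9: tick 10 -> clock=53. purged={b.com}
Op 10: tick 5 -> clock=58.
Op 11: insert b.com -> 10.0.0.5 (expiry=58+9=67). clock=58
Op 12: tick 3 -> clock=61.
Op 13: insert e.com -> 10.0.0.1 (expiry=61+12=73). clock=61
Op 14: tick 9 -> clock=70. purged={b.com}
lookup d.com: not in cache (expired or never inserted)

Answer: NXDOMAIN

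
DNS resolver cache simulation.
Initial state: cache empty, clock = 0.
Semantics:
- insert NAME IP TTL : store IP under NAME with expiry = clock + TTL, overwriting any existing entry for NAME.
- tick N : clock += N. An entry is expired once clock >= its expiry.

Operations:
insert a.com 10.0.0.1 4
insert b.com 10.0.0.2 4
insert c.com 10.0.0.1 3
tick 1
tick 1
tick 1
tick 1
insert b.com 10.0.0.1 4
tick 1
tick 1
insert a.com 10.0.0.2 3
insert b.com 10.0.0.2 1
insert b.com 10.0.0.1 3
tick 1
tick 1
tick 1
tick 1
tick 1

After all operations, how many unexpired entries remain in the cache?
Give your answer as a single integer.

Answer: 0

Derivation:
Op 1: insert a.com -> 10.0.0.1 (expiry=0+4=4). clock=0
Op 2: insert b.com -> 10.0.0.2 (expiry=0+4=4). clock=0
Op 3: insert c.com -> 10.0.0.1 (expiry=0+3=3). clock=0
Op 4: tick 1 -> clock=1.
Op 5: tick 1 -> clock=2.
Op 6: tick 1 -> clock=3. purged={c.com}
Op 7: tick 1 -> clock=4. purged={a.com,b.com}
Op 8: insert b.com -> 10.0.0.1 (expiry=4+4=8). clock=4
Op 9: tick 1 -> clock=5.
Op 10: tick 1 -> clock=6.
Op 11: insert a.com -> 10.0.0.2 (expiry=6+3=9). clock=6
Op 12: insert b.com -> 10.0.0.2 (expiry=6+1=7). clock=6
Op 13: insert b.com -> 10.0.0.1 (expiry=6+3=9). clock=6
Op 14: tick 1 -> clock=7.
Op 15: tick 1 -> clock=8.
Op 16: tick 1 -> clock=9. purged={a.com,b.com}
Op 17: tick 1 -> clock=10.
Op 18: tick 1 -> clock=11.
Final cache (unexpired): {} -> size=0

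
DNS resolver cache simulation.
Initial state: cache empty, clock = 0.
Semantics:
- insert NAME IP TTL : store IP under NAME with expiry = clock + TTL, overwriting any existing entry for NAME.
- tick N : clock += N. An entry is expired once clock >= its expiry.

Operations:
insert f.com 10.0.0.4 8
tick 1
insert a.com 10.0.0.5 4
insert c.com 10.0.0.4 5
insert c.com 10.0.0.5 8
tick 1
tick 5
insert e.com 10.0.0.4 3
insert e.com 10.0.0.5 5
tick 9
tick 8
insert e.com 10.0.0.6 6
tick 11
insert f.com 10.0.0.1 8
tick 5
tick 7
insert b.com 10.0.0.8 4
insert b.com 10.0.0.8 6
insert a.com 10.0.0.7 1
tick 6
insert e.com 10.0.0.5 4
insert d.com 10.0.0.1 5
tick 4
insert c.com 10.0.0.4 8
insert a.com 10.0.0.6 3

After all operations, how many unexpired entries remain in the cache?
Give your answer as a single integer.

Op 1: insert f.com -> 10.0.0.4 (expiry=0+8=8). clock=0
Op 2: tick 1 -> clock=1.
Op 3: insert a.com -> 10.0.0.5 (expiry=1+4=5). clock=1
Op 4: insert c.com -> 10.0.0.4 (expiry=1+5=6). clock=1
Op 5: insert c.com -> 10.0.0.5 (expiry=1+8=9). clock=1
Op 6: tick 1 -> clock=2.
Op 7: tick 5 -> clock=7. purged={a.com}
Op 8: insert e.com -> 10.0.0.4 (expiry=7+3=10). clock=7
Op 9: insert e.com -> 10.0.0.5 (expiry=7+5=12). clock=7
Op 10: tick 9 -> clock=16. purged={c.com,e.com,f.com}
Op 11: tick 8 -> clock=24.
Op 12: insert e.com -> 10.0.0.6 (expiry=24+6=30). clock=24
Op 13: tick 11 -> clock=35. purged={e.com}
Op 14: insert f.com -> 10.0.0.1 (expiry=35+8=43). clock=35
Op 15: tick 5 -> clock=40.
Op 16: tick 7 -> clock=47. purged={f.com}
Op 17: insert b.com -> 10.0.0.8 (expiry=47+4=51). clock=47
Op 18: insert b.com -> 10.0.0.8 (expiry=47+6=53). clock=47
Op 19: insert a.com -> 10.0.0.7 (expiry=47+1=48). clock=47
Op 20: tick 6 -> clock=53. purged={a.com,b.com}
Op 21: insert e.com -> 10.0.0.5 (expiry=53+4=57). clock=53
Op 22: insert d.com -> 10.0.0.1 (expiry=53+5=58). clock=53
Op 23: tick 4 -> clock=57. purged={e.com}
Op 24: insert c.com -> 10.0.0.4 (expiry=57+8=65). clock=57
Op 25: insert a.com -> 10.0.0.6 (expiry=57+3=60). clock=57
Final cache (unexpired): {a.com,c.com,d.com} -> size=3

Answer: 3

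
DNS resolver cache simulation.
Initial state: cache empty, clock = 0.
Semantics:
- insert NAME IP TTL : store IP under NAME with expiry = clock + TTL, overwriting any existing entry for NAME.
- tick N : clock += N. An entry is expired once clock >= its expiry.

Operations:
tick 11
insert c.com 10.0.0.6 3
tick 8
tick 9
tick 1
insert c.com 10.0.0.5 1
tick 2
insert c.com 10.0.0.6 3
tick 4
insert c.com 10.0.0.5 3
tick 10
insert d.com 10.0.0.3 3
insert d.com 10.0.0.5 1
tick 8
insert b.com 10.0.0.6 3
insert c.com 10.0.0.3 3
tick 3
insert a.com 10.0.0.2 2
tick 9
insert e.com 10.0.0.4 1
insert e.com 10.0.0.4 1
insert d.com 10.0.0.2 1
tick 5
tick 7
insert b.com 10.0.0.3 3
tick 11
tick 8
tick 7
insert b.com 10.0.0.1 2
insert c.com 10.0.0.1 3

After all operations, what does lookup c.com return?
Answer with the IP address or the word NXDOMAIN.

Answer: 10.0.0.1

Derivation:
Op 1: tick 11 -> clock=11.
Op 2: insert c.com -> 10.0.0.6 (expiry=11+3=14). clock=11
Op 3: tick 8 -> clock=19. purged={c.com}
Op 4: tick 9 -> clock=28.
Op 5: tick 1 -> clock=29.
Op 6: insert c.com -> 10.0.0.5 (expiry=29+1=30). clock=29
Op 7: tick 2 -> clock=31. purged={c.com}
Op 8: insert c.com -> 10.0.0.6 (expiry=31+3=34). clock=31
Op 9: tick 4 -> clock=35. purged={c.com}
Op 10: insert c.com -> 10.0.0.5 (expiry=35+3=38). clock=35
Op 11: tick 10 -> clock=45. purged={c.com}
Op 12: insert d.com -> 10.0.0.3 (expiry=45+3=48). clock=45
Op 13: insert d.com -> 10.0.0.5 (expiry=45+1=46). clock=45
Op 14: tick 8 -> clock=53. purged={d.com}
Op 15: insert b.com -> 10.0.0.6 (expiry=53+3=56). clock=53
Op 16: insert c.com -> 10.0.0.3 (expiry=53+3=56). clock=53
Op 17: tick 3 -> clock=56. purged={b.com,c.com}
Op 18: insert a.com -> 10.0.0.2 (expiry=56+2=58). clock=56
Op 19: tick 9 -> clock=65. purged={a.com}
Op 20: insert e.com -> 10.0.0.4 (expiry=65+1=66). clock=65
Op 21: insert e.com -> 10.0.0.4 (expiry=65+1=66). clock=65
Op 22: insert d.com -> 10.0.0.2 (expiry=65+1=66). clock=65
Op 23: tick 5 -> clock=70. purged={d.com,e.com}
Op 24: tick 7 -> clock=77.
Op 25: insert b.com -> 10.0.0.3 (expiry=77+3=80). clock=77
Op 26: tick 11 -> clock=88. purged={b.com}
Op 27: tick 8 -> clock=96.
Op 28: tick 7 -> clock=103.
Op 29: insert b.com -> 10.0.0.1 (expiry=103+2=105). clock=103
Op 30: insert c.com -> 10.0.0.1 (expiry=103+3=106). clock=103
lookup c.com: present, ip=10.0.0.1 expiry=106 > clock=103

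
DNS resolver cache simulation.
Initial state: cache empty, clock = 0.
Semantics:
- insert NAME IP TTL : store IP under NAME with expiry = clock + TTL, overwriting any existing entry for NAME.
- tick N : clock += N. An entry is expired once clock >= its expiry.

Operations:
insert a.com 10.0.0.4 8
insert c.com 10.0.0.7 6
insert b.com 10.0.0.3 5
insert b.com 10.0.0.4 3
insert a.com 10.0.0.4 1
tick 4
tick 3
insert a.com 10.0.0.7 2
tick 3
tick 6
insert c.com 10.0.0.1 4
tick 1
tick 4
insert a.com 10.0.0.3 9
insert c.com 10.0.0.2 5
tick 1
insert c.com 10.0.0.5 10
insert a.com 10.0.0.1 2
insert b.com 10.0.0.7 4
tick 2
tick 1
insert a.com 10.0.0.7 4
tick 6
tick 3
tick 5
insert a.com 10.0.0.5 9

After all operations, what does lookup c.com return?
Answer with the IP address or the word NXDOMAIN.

Answer: NXDOMAIN

Derivation:
Op 1: insert a.com -> 10.0.0.4 (expiry=0+8=8). clock=0
Op 2: insert c.com -> 10.0.0.7 (expiry=0+6=6). clock=0
Op 3: insert b.com -> 10.0.0.3 (expiry=0+5=5). clock=0
Op 4: insert b.com -> 10.0.0.4 (expiry=0+3=3). clock=0
Op 5: insert a.com -> 10.0.0.4 (expiry=0+1=1). clock=0
Op 6: tick 4 -> clock=4. purged={a.com,b.com}
Op 7: tick 3 -> clock=7. purged={c.com}
Op 8: insert a.com -> 10.0.0.7 (expiry=7+2=9). clock=7
Op 9: tick 3 -> clock=10. purged={a.com}
Op 10: tick 6 -> clock=16.
Op 11: insert c.com -> 10.0.0.1 (expiry=16+4=20). clock=16
Op 12: tick 1 -> clock=17.
Op 13: tick 4 -> clock=21. purged={c.com}
Op 14: insert a.com -> 10.0.0.3 (expiry=21+9=30). clock=21
Op 15: insert c.com -> 10.0.0.2 (expiry=21+5=26). clock=21
Op 16: tick 1 -> clock=22.
Op 17: insert c.com -> 10.0.0.5 (expiry=22+10=32). clock=22
Op 18: insert a.com -> 10.0.0.1 (expiry=22+2=24). clock=22
Op 19: insert b.com -> 10.0.0.7 (expiry=22+4=26). clock=22
Op 20: tick 2 -> clock=24. purged={a.com}
Op 21: tick 1 -> clock=25.
Op 22: insert a.com -> 10.0.0.7 (expiry=25+4=29). clock=25
Op 23: tick 6 -> clock=31. purged={a.com,b.com}
Op 24: tick 3 -> clock=34. purged={c.com}
Op 25: tick 5 -> clock=39.
Op 26: insert a.com -> 10.0.0.5 (expiry=39+9=48). clock=39
lookup c.com: not in cache (expired or never inserted)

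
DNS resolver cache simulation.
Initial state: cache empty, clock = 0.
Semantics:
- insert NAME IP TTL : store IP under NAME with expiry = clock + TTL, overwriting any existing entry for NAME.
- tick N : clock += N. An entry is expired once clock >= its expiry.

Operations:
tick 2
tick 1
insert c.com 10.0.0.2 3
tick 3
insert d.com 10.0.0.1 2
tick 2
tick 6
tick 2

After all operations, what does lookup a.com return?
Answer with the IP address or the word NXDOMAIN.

Op 1: tick 2 -> clock=2.
Op 2: tick 1 -> clock=3.
Op 3: insert c.com -> 10.0.0.2 (expiry=3+3=6). clock=3
Op 4: tick 3 -> clock=6. purged={c.com}
Op 5: insert d.com -> 10.0.0.1 (expiry=6+2=8). clock=6
Op 6: tick 2 -> clock=8. purged={d.com}
Op 7: tick 6 -> clock=14.
Op 8: tick 2 -> clock=16.
lookup a.com: not in cache (expired or never inserted)

Answer: NXDOMAIN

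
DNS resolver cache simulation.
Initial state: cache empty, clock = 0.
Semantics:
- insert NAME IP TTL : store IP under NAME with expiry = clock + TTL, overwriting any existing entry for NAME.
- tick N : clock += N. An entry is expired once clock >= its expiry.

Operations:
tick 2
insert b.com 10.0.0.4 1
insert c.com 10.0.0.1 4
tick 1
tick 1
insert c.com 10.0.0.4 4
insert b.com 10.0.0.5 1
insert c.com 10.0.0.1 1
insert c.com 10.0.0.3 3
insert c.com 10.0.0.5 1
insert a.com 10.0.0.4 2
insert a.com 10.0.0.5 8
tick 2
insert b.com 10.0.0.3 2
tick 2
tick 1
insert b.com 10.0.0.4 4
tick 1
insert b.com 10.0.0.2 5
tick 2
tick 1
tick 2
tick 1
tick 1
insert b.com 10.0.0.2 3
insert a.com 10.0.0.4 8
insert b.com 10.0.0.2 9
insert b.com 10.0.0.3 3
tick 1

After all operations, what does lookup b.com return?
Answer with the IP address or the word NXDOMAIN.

Answer: 10.0.0.3

Derivation:
Op 1: tick 2 -> clock=2.
Op 2: insert b.com -> 10.0.0.4 (expiry=2+1=3). clock=2
Op 3: insert c.com -> 10.0.0.1 (expiry=2+4=6). clock=2
Op 4: tick 1 -> clock=3. purged={b.com}
Op 5: tick 1 -> clock=4.
Op 6: insert c.com -> 10.0.0.4 (expiry=4+4=8). clock=4
Op 7: insert b.com -> 10.0.0.5 (expiry=4+1=5). clock=4
Op 8: insert c.com -> 10.0.0.1 (expiry=4+1=5). clock=4
Op 9: insert c.com -> 10.0.0.3 (expiry=4+3=7). clock=4
Op 10: insert c.com -> 10.0.0.5 (expiry=4+1=5). clock=4
Op 11: insert a.com -> 10.0.0.4 (expiry=4+2=6). clock=4
Op 12: insert a.com -> 10.0.0.5 (expiry=4+8=12). clock=4
Op 13: tick 2 -> clock=6. purged={b.com,c.com}
Op 14: insert b.com -> 10.0.0.3 (expiry=6+2=8). clock=6
Op 15: tick 2 -> clock=8. purged={b.com}
Op 16: tick 1 -> clock=9.
Op 17: insert b.com -> 10.0.0.4 (expiry=9+4=13). clock=9
Op 18: tick 1 -> clock=10.
Op 19: insert b.com -> 10.0.0.2 (expiry=10+5=15). clock=10
Op 20: tick 2 -> clock=12. purged={a.com}
Op 21: tick 1 -> clock=13.
Op 22: tick 2 -> clock=15. purged={b.com}
Op 23: tick 1 -> clock=16.
Op 24: tick 1 -> clock=17.
Op 25: insert b.com -> 10.0.0.2 (expiry=17+3=20). clock=17
Op 26: insert a.com -> 10.0.0.4 (expiry=17+8=25). clock=17
Op 27: insert b.com -> 10.0.0.2 (expiry=17+9=26). clock=17
Op 28: insert b.com -> 10.0.0.3 (expiry=17+3=20). clock=17
Op 29: tick 1 -> clock=18.
lookup b.com: present, ip=10.0.0.3 expiry=20 > clock=18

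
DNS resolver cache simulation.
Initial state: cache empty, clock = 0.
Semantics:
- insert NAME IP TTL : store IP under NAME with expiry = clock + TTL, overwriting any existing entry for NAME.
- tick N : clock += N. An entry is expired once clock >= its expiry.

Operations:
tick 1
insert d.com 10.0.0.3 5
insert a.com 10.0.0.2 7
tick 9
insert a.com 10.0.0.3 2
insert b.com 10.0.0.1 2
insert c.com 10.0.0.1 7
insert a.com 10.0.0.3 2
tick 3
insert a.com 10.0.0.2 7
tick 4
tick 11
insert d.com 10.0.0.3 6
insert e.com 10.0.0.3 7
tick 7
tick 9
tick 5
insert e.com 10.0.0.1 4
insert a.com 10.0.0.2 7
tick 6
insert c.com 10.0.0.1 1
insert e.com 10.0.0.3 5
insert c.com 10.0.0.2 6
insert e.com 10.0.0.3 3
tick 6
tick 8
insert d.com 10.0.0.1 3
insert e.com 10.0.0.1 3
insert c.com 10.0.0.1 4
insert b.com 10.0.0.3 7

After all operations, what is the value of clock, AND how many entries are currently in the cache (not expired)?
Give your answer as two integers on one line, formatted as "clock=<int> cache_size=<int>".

Op 1: tick 1 -> clock=1.
Op 2: insert d.com -> 10.0.0.3 (expiry=1+5=6). clock=1
Op 3: insert a.com -> 10.0.0.2 (expiry=1+7=8). clock=1
Op 4: tick 9 -> clock=10. purged={a.com,d.com}
Op 5: insert a.com -> 10.0.0.3 (expiry=10+2=12). clock=10
Op 6: insert b.com -> 10.0.0.1 (expiry=10+2=12). clock=10
Op 7: insert c.com -> 10.0.0.1 (expiry=10+7=17). clock=10
Op 8: insert a.com -> 10.0.0.3 (expiry=10+2=12). clock=10
Op 9: tick 3 -> clock=13. purged={a.com,b.com}
Op 10: insert a.com -> 10.0.0.2 (expiry=13+7=20). clock=13
Op 11: tick 4 -> clock=17. purged={c.com}
Op 12: tick 11 -> clock=28. purged={a.com}
Op 13: insert d.com -> 10.0.0.3 (expiry=28+6=34). clock=28
Op 14: insert e.com -> 10.0.0.3 (expiry=28+7=35). clock=28
Op 15: tick 7 -> clock=35. purged={d.com,e.com}
Op 16: tick 9 -> clock=44.
Op 17: tick 5 -> clock=49.
Op 18: insert e.com -> 10.0.0.1 (expiry=49+4=53). clock=49
Op 19: insert a.com -> 10.0.0.2 (expiry=49+7=56). clock=49
Op 20: tick 6 -> clock=55. purged={e.com}
Op 21: insert c.com -> 10.0.0.1 (expiry=55+1=56). clock=55
Op 22: insert e.com -> 10.0.0.3 (expiry=55+5=60). clock=55
Op 23: insert c.com -> 10.0.0.2 (expiry=55+6=61). clock=55
Op 24: insert e.com -> 10.0.0.3 (expiry=55+3=58). clock=55
Op 25: tick 6 -> clock=61. purged={a.com,c.com,e.com}
Op 26: tick 8 -> clock=69.
Op 27: insert d.com -> 10.0.0.1 (expiry=69+3=72). clock=69
Op 28: insert e.com -> 10.0.0.1 (expiry=69+3=72). clock=69
Op 29: insert c.com -> 10.0.0.1 (expiry=69+4=73). clock=69
Op 30: insert b.com -> 10.0.0.3 (expiry=69+7=76). clock=69
Final clock = 69
Final cache (unexpired): {b.com,c.com,d.com,e.com} -> size=4

Answer: clock=69 cache_size=4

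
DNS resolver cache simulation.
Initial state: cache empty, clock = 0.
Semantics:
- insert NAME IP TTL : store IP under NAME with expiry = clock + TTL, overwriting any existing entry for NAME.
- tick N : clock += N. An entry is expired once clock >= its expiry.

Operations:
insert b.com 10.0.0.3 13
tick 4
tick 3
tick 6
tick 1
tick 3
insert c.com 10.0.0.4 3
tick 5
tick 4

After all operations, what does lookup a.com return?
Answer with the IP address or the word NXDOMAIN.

Answer: NXDOMAIN

Derivation:
Op 1: insert b.com -> 10.0.0.3 (expiry=0+13=13). clock=0
Op 2: tick 4 -> clock=4.
Op 3: tick 3 -> clock=7.
Op 4: tick 6 -> clock=13. purged={b.com}
Op 5: tick 1 -> clock=14.
Op 6: tick 3 -> clock=17.
Op 7: insert c.com -> 10.0.0.4 (expiry=17+3=20). clock=17
Op 8: tick 5 -> clock=22. purged={c.com}
Op 9: tick 4 -> clock=26.
lookup a.com: not in cache (expired or never inserted)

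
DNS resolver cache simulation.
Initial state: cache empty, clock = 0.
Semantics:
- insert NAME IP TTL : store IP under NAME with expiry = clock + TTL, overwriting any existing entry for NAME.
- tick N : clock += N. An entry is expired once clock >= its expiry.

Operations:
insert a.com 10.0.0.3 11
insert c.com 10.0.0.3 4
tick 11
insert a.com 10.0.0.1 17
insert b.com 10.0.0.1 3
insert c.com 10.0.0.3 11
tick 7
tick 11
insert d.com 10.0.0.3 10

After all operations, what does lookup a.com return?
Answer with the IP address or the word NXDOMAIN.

Op 1: insert a.com -> 10.0.0.3 (expiry=0+11=11). clock=0
Op 2: insert c.com -> 10.0.0.3 (expiry=0+4=4). clock=0
Op 3: tick 11 -> clock=11. purged={a.com,c.com}
Op 4: insert a.com -> 10.0.0.1 (expiry=11+17=28). clock=11
Op 5: insert b.com -> 10.0.0.1 (expiry=11+3=14). clock=11
Op 6: insert c.com -> 10.0.0.3 (expiry=11+11=22). clock=11
Op 7: tick 7 -> clock=18. purged={b.com}
Op 8: tick 11 -> clock=29. purged={a.com,c.com}
Op 9: insert d.com -> 10.0.0.3 (expiry=29+10=39). clock=29
lookup a.com: not in cache (expired or never inserted)

Answer: NXDOMAIN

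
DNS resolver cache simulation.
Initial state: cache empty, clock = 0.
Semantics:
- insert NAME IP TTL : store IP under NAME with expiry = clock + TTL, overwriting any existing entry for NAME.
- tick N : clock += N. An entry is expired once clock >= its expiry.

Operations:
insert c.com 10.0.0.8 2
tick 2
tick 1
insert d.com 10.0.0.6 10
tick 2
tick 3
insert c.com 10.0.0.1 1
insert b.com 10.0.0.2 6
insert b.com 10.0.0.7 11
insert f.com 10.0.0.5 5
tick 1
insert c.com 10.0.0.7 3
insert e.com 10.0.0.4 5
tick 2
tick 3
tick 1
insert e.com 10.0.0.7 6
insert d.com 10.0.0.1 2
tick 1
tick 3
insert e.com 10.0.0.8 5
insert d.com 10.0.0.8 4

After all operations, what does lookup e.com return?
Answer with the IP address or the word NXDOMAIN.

Op 1: insert c.com -> 10.0.0.8 (expiry=0+2=2). clock=0
Op 2: tick 2 -> clock=2. purged={c.com}
Op 3: tick 1 -> clock=3.
Op 4: insert d.com -> 10.0.0.6 (expiry=3+10=13). clock=3
Op 5: tick 2 -> clock=5.
Op 6: tick 3 -> clock=8.
Op 7: insert c.com -> 10.0.0.1 (expiry=8+1=9). clock=8
Op 8: insert b.com -> 10.0.0.2 (expiry=8+6=14). clock=8
Op 9: insert b.com -> 10.0.0.7 (expiry=8+11=19). clock=8
Op 10: insert f.com -> 10.0.0.5 (expiry=8+5=13). clock=8
Op 11: tick 1 -> clock=9. purged={c.com}
Op 12: insert c.com -> 10.0.0.7 (expiry=9+3=12). clock=9
Op 13: insert e.com -> 10.0.0.4 (expiry=9+5=14). clock=9
Op 14: tick 2 -> clock=11.
Op 15: tick 3 -> clock=14. purged={c.com,d.com,e.com,f.com}
Op 16: tick 1 -> clock=15.
Op 17: insert e.com -> 10.0.0.7 (expiry=15+6=21). clock=15
Op 18: insert d.com -> 10.0.0.1 (expiry=15+2=17). clock=15
Op 19: tick 1 -> clock=16.
Op 20: tick 3 -> clock=19. purged={b.com,d.com}
Op 21: insert e.com -> 10.0.0.8 (expiry=19+5=24). clock=19
Op 22: insert d.com -> 10.0.0.8 (expiry=19+4=23). clock=19
lookup e.com: present, ip=10.0.0.8 expiry=24 > clock=19

Answer: 10.0.0.8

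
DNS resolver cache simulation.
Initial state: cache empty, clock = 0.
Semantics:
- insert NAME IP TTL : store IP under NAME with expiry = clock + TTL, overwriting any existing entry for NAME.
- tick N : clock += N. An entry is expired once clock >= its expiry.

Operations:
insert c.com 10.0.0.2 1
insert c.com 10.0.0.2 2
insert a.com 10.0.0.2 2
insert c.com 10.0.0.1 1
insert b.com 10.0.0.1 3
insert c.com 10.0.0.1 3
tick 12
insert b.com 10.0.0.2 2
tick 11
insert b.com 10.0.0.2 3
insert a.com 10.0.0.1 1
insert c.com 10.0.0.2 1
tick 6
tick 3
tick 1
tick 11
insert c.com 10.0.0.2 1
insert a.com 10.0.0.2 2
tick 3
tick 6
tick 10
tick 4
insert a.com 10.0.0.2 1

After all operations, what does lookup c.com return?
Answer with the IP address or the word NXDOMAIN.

Op 1: insert c.com -> 10.0.0.2 (expiry=0+1=1). clock=0
Op 2: insert c.com -> 10.0.0.2 (expiry=0+2=2). clock=0
Op 3: insert a.com -> 10.0.0.2 (expiry=0+2=2). clock=0
Op 4: insert c.com -> 10.0.0.1 (expiry=0+1=1). clock=0
Op 5: insert b.com -> 10.0.0.1 (expiry=0+3=3). clock=0
Op 6: insert c.com -> 10.0.0.1 (expiry=0+3=3). clock=0
Op 7: tick 12 -> clock=12. purged={a.com,b.com,c.com}
Op 8: insert b.com -> 10.0.0.2 (expiry=12+2=14). clock=12
Op 9: tick 11 -> clock=23. purged={b.com}
Op 10: insert b.com -> 10.0.0.2 (expiry=23+3=26). clock=23
Op 11: insert a.com -> 10.0.0.1 (expiry=23+1=24). clock=23
Op 12: insert c.com -> 10.0.0.2 (expiry=23+1=24). clock=23
Op 13: tick 6 -> clock=29. purged={a.com,b.com,c.com}
Op 14: tick 3 -> clock=32.
Op 15: tick 1 -> clock=33.
Op 16: tick 11 -> clock=44.
Op 17: insert c.com -> 10.0.0.2 (expiry=44+1=45). clock=44
Op 18: insert a.com -> 10.0.0.2 (expiry=44+2=46). clock=44
Op 19: tick 3 -> clock=47. purged={a.com,c.com}
Op 20: tick 6 -> clock=53.
Op 21: tick 10 -> clock=63.
Op 22: tick 4 -> clock=67.
Op 23: insert a.com -> 10.0.0.2 (expiry=67+1=68). clock=67
lookup c.com: not in cache (expired or never inserted)

Answer: NXDOMAIN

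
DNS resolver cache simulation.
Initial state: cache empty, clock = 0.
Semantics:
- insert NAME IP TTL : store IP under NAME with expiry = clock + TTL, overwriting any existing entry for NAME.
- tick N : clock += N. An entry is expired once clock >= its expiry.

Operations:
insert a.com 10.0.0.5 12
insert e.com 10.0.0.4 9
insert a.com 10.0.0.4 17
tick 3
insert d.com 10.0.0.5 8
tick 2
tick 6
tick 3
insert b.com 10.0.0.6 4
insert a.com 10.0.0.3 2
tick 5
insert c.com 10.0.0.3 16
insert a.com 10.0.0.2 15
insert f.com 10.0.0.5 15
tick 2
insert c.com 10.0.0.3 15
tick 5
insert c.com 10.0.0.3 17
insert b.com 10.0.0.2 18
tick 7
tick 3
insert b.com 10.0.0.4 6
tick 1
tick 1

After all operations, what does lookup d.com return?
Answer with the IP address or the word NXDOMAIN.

Op 1: insert a.com -> 10.0.0.5 (expiry=0+12=12). clock=0
Op 2: insert e.com -> 10.0.0.4 (expiry=0+9=9). clock=0
Op 3: insert a.com -> 10.0.0.4 (expiry=0+17=17). clock=0
Op 4: tick 3 -> clock=3.
Op 5: insert d.com -> 10.0.0.5 (expiry=3+8=11). clock=3
Op 6: tick 2 -> clock=5.
Op 7: tick 6 -> clock=11. purged={d.com,e.com}
Op 8: tick 3 -> clock=14.
Op 9: insert b.com -> 10.0.0.6 (expiry=14+4=18). clock=14
Op 10: insert a.com -> 10.0.0.3 (expiry=14+2=16). clock=14
Op 11: tick 5 -> clock=19. purged={a.com,b.com}
Op 12: insert c.com -> 10.0.0.3 (expiry=19+16=35). clock=19
Op 13: insert a.com -> 10.0.0.2 (expiry=19+15=34). clock=19
Op 14: insert f.com -> 10.0.0.5 (expiry=19+15=34). clock=19
Op 15: tick 2 -> clock=21.
Op 16: insert c.com -> 10.0.0.3 (expiry=21+15=36). clock=21
Op 17: tick 5 -> clock=26.
Op 18: insert c.com -> 10.0.0.3 (expiry=26+17=43). clock=26
Op 19: insert b.com -> 10.0.0.2 (expiry=26+18=44). clock=26
Op 20: tick 7 -> clock=33.
Op 21: tick 3 -> clock=36. purged={a.com,f.com}
Op 22: insert b.com -> 10.0.0.4 (expiry=36+6=42). clock=36
Op 23: tick 1 -> clock=37.
Op 24: tick 1 -> clock=38.
lookup d.com: not in cache (expired or never inserted)

Answer: NXDOMAIN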